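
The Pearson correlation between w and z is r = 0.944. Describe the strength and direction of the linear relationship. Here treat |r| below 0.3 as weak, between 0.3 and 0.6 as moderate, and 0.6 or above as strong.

r = 0.944 > 0 so the relationship is positive.
|r| = 0.944, which falls in the strong range.

strong positive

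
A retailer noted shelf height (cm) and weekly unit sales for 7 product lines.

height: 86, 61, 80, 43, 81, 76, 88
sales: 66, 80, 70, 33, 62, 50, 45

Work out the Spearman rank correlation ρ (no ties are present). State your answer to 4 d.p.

0.0000

Rank height: 6, 2, 4, 1, 5, 3, 7
Rank sales: 5, 7, 6, 1, 4, 3, 2
d = rank(height) − rank(sales): 1, -5, -2, 0, 1, 0, 5; Σd² = 56
ρ = 1 − 6Σd² / [n(n²−1)] = 1 − 6×56 / (7×48) = 1 − 336/336 ≈ 0.0000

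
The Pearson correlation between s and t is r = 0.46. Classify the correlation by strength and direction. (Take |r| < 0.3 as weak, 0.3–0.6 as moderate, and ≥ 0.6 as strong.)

moderate positive

r = 0.46 > 0 so the relationship is positive.
|r| = 0.46, which falls in the moderate range.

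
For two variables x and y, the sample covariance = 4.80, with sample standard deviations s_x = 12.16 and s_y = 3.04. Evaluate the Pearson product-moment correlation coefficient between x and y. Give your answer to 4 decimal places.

0.1298

r = Cov(x,y) / (s_x · s_y) = 4.80 / (12.16 × 3.04)
  = 4.80 / 36.9664 ≈ 0.1298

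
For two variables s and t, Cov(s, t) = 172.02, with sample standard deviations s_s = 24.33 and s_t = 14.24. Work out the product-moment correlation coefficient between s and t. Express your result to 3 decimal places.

0.497

r = Cov(s,t) / (s_s · s_t) = 172.02 / (24.33 × 14.24)
  = 172.02 / 346.4592 ≈ 0.497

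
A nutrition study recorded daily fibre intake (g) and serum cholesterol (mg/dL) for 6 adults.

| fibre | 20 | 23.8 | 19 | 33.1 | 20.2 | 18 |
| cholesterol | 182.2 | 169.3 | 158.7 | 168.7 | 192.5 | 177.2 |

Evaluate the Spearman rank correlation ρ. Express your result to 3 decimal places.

-0.086

Rank fibre: 3, 5, 2, 6, 4, 1
Rank cholesterol: 5, 3, 1, 2, 6, 4
d = rank(fibre) − rank(cholesterol): -2, 2, 1, 4, -2, -3; Σd² = 38
ρ = 1 − 6Σd² / [n(n²−1)] = 1 − 6×38 / (6×35) = 1 − 228/210 ≈ -0.086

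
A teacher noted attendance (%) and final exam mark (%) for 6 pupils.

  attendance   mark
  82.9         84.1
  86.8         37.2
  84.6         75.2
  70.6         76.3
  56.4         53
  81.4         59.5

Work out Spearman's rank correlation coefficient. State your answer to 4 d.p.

Rank attendance: 4, 6, 5, 2, 1, 3
Rank mark: 6, 1, 4, 5, 2, 3
d = rank(attendance) − rank(mark): -2, 5, 1, -3, -1, 0; Σd² = 40
ρ = 1 − 6Σd² / [n(n²−1)] = 1 − 6×40 / (6×35) = 1 − 240/210 ≈ -0.1429

-0.1429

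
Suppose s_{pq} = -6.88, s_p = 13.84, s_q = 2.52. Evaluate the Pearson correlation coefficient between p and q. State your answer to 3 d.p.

-0.197

r = Cov(p,q) / (s_p · s_q) = -6.88 / (13.84 × 2.52)
  = -6.88 / 34.8768 ≈ -0.197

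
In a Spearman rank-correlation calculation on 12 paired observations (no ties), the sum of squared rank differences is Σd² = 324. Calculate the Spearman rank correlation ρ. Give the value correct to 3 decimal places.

ρ = 1 − 6Σd² / [n(n²−1)] = 1 − 6×324 / (12×143)
  = 1 − 1944/1716 = 1 − 1.1329 ≈ -0.133

-0.133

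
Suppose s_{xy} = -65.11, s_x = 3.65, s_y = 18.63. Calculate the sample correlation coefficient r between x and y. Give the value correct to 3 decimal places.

-0.958

r = Cov(x,y) / (s_x · s_y) = -65.11 / (3.65 × 18.63)
  = -65.11 / 67.9995 ≈ -0.958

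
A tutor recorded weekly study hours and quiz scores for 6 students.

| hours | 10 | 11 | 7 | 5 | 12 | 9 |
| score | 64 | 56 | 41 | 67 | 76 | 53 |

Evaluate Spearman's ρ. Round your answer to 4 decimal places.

0.3714

Rank hours: 4, 5, 2, 1, 6, 3
Rank score: 4, 3, 1, 5, 6, 2
d = rank(hours) − rank(score): 0, 2, 1, -4, 0, 1; Σd² = 22
ρ = 1 − 6Σd² / [n(n²−1)] = 1 − 6×22 / (6×35) = 1 − 132/210 ≈ 0.3714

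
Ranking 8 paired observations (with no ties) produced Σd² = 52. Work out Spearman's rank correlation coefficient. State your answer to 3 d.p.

ρ = 1 − 6Σd² / [n(n²−1)] = 1 − 6×52 / (8×63)
  = 1 − 312/504 = 1 − 0.6190 ≈ 0.381

0.381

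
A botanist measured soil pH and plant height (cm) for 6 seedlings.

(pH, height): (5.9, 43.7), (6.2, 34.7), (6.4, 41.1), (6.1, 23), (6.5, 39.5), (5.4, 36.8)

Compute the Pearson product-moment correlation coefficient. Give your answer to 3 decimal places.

n = 6, Σx = 36.5, Σy = 218.8, Σx² = 222.83, Σy² = 8246.48, Σxy = 1331.78
nΣxy − ΣxΣy = 7990.68 − 7986.2 = 4.48
nΣx² − (Σx)² = 1336.98 − 1332.25 = 4.73; nΣy² − (Σy)² = 49478.88 − 47873.44 = 1605.44
r = 4.48 / √(4.73 × 1605.44) = 4.48 / 87.1420 ≈ 0.051

0.051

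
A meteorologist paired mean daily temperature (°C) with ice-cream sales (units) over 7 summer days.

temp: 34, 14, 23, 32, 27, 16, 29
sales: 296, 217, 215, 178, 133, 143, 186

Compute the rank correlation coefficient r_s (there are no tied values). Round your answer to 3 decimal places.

0.143

Rank temp: 7, 1, 3, 6, 4, 2, 5
Rank sales: 7, 6, 5, 3, 1, 2, 4
d = rank(temp) − rank(sales): 0, -5, -2, 3, 3, 0, 1; Σd² = 48
ρ = 1 − 6Σd² / [n(n²−1)] = 1 − 6×48 / (7×48) = 1 − 288/336 ≈ 0.143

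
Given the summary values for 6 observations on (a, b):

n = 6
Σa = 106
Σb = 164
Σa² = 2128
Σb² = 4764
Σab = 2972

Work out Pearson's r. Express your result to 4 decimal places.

0.2786

r = (nΣab − ΣaΣb) / √[(nΣa² − (Σa)²)(nΣb² − (Σb)²)]
Numerator: 6×2972 − 106×164 = 448
Denominator: √[(12768 − 11236)(28584 − 26896)] = √[1532 × 1688] = 1608.1094
r = 448 / 1608.1094 ≈ 0.2786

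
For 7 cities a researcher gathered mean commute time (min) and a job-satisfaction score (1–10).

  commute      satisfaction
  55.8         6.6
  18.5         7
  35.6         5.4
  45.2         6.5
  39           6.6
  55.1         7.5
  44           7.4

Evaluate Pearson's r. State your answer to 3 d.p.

0.212

n = 7, Σx = 293.2, Σy = 47, Σx² = 13259.3, Σy² = 318.54, Σxy = 1980.07
nΣxy − ΣxΣy = 13860.49 − 13780.4 = 80.09
nΣx² − (Σx)² = 92815.1 − 85966.24 = 6848.86; nΣy² − (Σy)² = 2229.78 − 2209 = 20.78
r = 80.09 / √(6848.86 × 20.78) = 80.09 / 377.2523 ≈ 0.212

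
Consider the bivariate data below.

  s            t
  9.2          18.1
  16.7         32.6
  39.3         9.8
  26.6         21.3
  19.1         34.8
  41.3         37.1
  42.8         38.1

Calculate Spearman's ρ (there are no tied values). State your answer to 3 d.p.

0.536

Rank s: 1, 2, 5, 4, 3, 6, 7
Rank t: 2, 4, 1, 3, 5, 6, 7
d = rank(s) − rank(t): -1, -2, 4, 1, -2, 0, 0; Σd² = 26
ρ = 1 − 6Σd² / [n(n²−1)] = 1 − 6×26 / (7×48) = 1 − 156/336 ≈ 0.536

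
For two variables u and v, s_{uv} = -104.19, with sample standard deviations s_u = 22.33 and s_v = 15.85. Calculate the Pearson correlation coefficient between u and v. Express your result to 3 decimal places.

-0.294

r = Cov(u,v) / (s_u · s_v) = -104.19 / (22.33 × 15.85)
  = -104.19 / 353.9305 ≈ -0.294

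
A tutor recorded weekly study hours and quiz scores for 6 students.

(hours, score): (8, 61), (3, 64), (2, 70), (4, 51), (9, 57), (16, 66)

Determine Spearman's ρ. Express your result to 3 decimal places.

Rank hours: 4, 2, 1, 3, 5, 6
Rank score: 3, 4, 6, 1, 2, 5
d = rank(hours) − rank(score): 1, -2, -5, 2, 3, 1; Σd² = 44
ρ = 1 − 6Σd² / [n(n²−1)] = 1 − 6×44 / (6×35) = 1 − 264/210 ≈ -0.257

-0.257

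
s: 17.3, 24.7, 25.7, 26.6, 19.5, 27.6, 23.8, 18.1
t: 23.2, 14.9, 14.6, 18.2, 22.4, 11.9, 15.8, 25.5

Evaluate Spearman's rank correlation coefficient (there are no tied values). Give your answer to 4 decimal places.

-0.8333

Rank s: 1, 5, 6, 7, 3, 8, 4, 2
Rank t: 7, 3, 2, 5, 6, 1, 4, 8
d = rank(s) − rank(t): -6, 2, 4, 2, -3, 7, 0, -6; Σd² = 154
ρ = 1 − 6Σd² / [n(n²−1)] = 1 − 6×154 / (8×63) = 1 − 924/504 ≈ -0.8333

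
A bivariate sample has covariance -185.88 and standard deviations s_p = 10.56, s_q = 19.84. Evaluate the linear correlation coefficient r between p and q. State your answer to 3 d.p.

r = Cov(p,q) / (s_p · s_q) = -185.88 / (10.56 × 19.84)
  = -185.88 / 209.5104 ≈ -0.887

-0.887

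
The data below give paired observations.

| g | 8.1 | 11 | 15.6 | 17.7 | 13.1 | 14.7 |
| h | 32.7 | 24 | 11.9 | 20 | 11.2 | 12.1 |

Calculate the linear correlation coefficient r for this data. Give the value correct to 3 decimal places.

n = 6, Σg = 80.2, Σh = 111.9, Σg² = 1130.96, Σh² = 2458.75, Σgh = 1393.1
nΣgh − ΣgΣh = 8358.6 − 8974.38 = -615.78
nΣg² − (Σg)² = 6785.76 − 6432.04 = 353.72; nΣh² − (Σh)² = 14752.5 − 12521.61 = 2230.89
r = -615.78 / √(353.72 × 2230.89) = -615.78 / 888.3189 ≈ -0.693

-0.693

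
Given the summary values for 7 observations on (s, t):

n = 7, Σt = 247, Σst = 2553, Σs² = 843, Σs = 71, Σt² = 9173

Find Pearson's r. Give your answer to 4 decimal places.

r = (nΣst − ΣsΣt) / √[(nΣs² − (Σs)²)(nΣt² − (Σt)²)]
Numerator: 7×2553 − 71×247 = 334
Denominator: √[(5901 − 5041)(64211 − 61009)] = √[860 × 3202] = 1659.4336
r = 334 / 1659.4336 ≈ 0.2013

0.2013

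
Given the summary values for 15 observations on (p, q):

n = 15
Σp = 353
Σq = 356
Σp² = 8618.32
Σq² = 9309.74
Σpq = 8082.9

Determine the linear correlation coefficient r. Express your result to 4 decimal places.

-0.5701

r = (nΣpq − ΣpΣq) / √[(nΣp² − (Σp)²)(nΣq² − (Σq)²)]
Numerator: 15×8082.9 − 353×356 = -4424.5
Denominator: √[(129274.8 − 124609)(139646.1 − 126736)] = √[4665.8 × 12910.1] = 7761.1819
r = -4424.5 / 7761.1819 ≈ -0.5701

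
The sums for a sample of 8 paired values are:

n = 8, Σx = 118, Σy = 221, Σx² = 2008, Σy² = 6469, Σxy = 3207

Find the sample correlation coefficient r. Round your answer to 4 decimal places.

-0.1691

r = (nΣxy − ΣxΣy) / √[(nΣx² − (Σx)²)(nΣy² − (Σy)²)]
Numerator: 8×3207 − 118×221 = -422
Denominator: √[(16064 − 13924)(51752 − 48841)] = √[2140 × 2911] = 2495.9046
r = -422 / 2495.9046 ≈ -0.1691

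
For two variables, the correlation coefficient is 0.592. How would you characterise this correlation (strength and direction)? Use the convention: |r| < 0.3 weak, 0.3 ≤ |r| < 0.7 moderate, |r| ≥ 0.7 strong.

r = 0.592 > 0 so the relationship is positive.
|r| = 0.592, which falls in the moderate range.

moderate positive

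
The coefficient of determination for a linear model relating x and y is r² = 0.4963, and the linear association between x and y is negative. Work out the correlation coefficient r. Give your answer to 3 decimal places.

-0.704

|r| = √0.4963 = 0.704
The association is negative, so r = −0.704.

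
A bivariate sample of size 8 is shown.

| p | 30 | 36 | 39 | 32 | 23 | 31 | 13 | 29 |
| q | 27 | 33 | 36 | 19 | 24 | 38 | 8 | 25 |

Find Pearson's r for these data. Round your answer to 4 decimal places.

0.8192

n = 8, Σp = 233, Σq = 210, Σp² = 7241, Σq² = 6184, Σpq = 6569
nΣpq − ΣpΣq = 52552 − 48930 = 3622
nΣp² − (Σp)² = 57928 − 54289 = 3639; nΣq² − (Σq)² = 49472 − 44100 = 5372
r = 3622 / √(3639 × 5372) = 3622 / 4421.3921 ≈ 0.8192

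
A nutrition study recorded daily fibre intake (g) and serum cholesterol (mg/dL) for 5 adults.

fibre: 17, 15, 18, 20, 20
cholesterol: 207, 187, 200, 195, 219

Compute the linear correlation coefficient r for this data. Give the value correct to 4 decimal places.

n = 5, Σx = 90, Σy = 1008, Σx² = 1638, Σy² = 203804, Σxy = 18204
nΣxy − ΣxΣy = 91020 − 90720 = 300
nΣx² − (Σx)² = 8190 − 8100 = 90; nΣy² − (Σy)² = 1019020 − 1016064 = 2956
r = 300 / √(90 × 2956) = 300 / 515.7907 ≈ 0.5816

0.5816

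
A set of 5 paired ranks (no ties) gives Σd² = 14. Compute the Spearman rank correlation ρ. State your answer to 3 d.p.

ρ = 1 − 6Σd² / [n(n²−1)] = 1 − 6×14 / (5×24)
  = 1 − 84/120 = 1 − 0.7000 ≈ 0.300

0.300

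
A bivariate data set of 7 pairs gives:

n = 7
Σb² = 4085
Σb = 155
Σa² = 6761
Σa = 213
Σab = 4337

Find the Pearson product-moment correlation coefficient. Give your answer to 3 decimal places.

r = (nΣab − ΣaΣb) / √[(nΣa² − (Σa)²)(nΣb² − (Σb)²)]
Numerator: 7×4337 − 213×155 = -2656
Denominator: √[(47327 − 45369)(28595 − 24025)] = √[1958 × 4570] = 2991.3308
r = -2656 / 2991.3308 ≈ -0.888

-0.888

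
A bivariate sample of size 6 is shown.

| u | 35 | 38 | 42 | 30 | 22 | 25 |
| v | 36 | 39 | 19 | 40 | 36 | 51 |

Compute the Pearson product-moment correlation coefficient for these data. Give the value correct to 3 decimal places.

-0.664

n = 6, Σu = 192, Σv = 221, Σu² = 6442, Σv² = 8675, Σuv = 6807
nΣuv − ΣuΣv = 40842 − 42432 = -1590
nΣu² − (Σu)² = 38652 − 36864 = 1788; nΣv² − (Σv)² = 52050 − 48841 = 3209
r = -1590 / √(1788 × 3209) = -1590 / 2395.3480 ≈ -0.664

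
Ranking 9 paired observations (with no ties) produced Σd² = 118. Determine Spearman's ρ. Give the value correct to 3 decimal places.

0.017

ρ = 1 − 6Σd² / [n(n²−1)] = 1 − 6×118 / (9×80)
  = 1 − 708/720 = 1 − 0.9833 ≈ 0.017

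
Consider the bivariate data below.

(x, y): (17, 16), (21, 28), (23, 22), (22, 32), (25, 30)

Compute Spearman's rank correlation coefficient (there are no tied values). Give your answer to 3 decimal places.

Rank x: 1, 2, 4, 3, 5
Rank y: 1, 3, 2, 5, 4
d = rank(x) − rank(y): 0, -1, 2, -2, 1; Σd² = 10
ρ = 1 − 6Σd² / [n(n²−1)] = 1 − 6×10 / (5×24) = 1 − 60/120 ≈ 0.500

0.500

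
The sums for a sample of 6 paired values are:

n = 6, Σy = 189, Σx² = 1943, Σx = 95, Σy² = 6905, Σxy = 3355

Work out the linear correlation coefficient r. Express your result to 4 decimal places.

r = (nΣxy − ΣxΣy) / √[(nΣx² − (Σx)²)(nΣy² − (Σy)²)]
Numerator: 6×3355 − 95×189 = 2175
Denominator: √[(11658 − 9025)(41430 − 35721)] = √[2633 × 5709] = 3877.0861
r = 2175 / 3877.0861 ≈ 0.5610

0.5610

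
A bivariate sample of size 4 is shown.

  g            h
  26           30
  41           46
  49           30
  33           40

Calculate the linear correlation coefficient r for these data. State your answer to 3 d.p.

0.074

n = 4, Σg = 149, Σh = 146, Σg² = 5847, Σh² = 5516, Σgh = 5456
nΣgh − ΣgΣh = 21824 − 21754 = 70
nΣg² − (Σg)² = 23388 − 22201 = 1187; nΣh² − (Σh)² = 22064 − 21316 = 748
r = 70 / √(1187 × 748) = 70 / 942.2717 ≈ 0.074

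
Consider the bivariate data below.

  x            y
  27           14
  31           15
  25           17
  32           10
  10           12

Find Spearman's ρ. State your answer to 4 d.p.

Rank x: 3, 4, 2, 5, 1
Rank y: 3, 4, 5, 1, 2
d = rank(x) − rank(y): 0, 0, -3, 4, -1; Σd² = 26
ρ = 1 − 6Σd² / [n(n²−1)] = 1 − 6×26 / (5×24) = 1 − 156/120 ≈ -0.3000

-0.3000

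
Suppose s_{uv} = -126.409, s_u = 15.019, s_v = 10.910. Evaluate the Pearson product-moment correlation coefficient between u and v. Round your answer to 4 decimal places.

r = Cov(u,v) / (s_u · s_v) = -126.409 / (15.019 × 10.910)
  = -126.409 / 163.8573 ≈ -0.7715

-0.7715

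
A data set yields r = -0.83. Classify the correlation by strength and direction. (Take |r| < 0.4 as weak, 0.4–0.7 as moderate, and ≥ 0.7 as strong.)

r = -0.83 < 0 so the relationship is negative.
|r| = 0.83, which falls in the strong range.

strong negative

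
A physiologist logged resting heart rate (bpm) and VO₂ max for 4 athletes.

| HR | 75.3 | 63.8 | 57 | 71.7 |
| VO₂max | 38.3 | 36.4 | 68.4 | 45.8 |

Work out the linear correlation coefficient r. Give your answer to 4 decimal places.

n = 4, Σx = 267.8, Σy = 188.9, Σx² = 18130.42, Σy² = 9568.05, Σxy = 12388.97
nΣxy − ΣxΣy = 49555.88 − 50587.42 = -1031.54
nΣx² − (Σx)² = 72521.68 − 71716.84 = 804.84; nΣy² − (Σy)² = 38272.2 − 35683.21 = 2588.99
r = -1031.54 / √(804.84 × 2588.99) = -1031.54 / 1443.5106 ≈ -0.7146

-0.7146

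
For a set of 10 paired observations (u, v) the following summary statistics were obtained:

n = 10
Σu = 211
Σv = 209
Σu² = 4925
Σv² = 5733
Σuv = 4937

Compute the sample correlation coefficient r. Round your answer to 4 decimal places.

r = (nΣuv − ΣuΣv) / √[(nΣu² − (Σu)²)(nΣv² − (Σv)²)]
Numerator: 10×4937 − 211×209 = 5271
Denominator: √[(49250 − 44521)(57330 − 43681)] = √[4729 × 13649] = 8034.0601
r = 5271 / 8034.0601 ≈ 0.6561

0.6561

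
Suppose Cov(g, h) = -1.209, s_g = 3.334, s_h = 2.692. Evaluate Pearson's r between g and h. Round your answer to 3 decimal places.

r = Cov(g,h) / (s_g · s_h) = -1.209 / (3.334 × 2.692)
  = -1.209 / 8.9751 ≈ -0.135

-0.135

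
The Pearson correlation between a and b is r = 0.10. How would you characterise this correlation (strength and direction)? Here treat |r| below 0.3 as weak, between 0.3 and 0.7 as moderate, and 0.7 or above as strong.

weak positive

r = 0.10 > 0 so the relationship is positive.
|r| = 0.10, which falls in the weak range.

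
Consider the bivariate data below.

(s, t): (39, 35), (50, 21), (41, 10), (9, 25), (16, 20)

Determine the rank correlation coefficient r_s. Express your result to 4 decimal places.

-0.3000

Rank s: 3, 5, 4, 1, 2
Rank t: 5, 3, 1, 4, 2
d = rank(s) − rank(t): -2, 2, 3, -3, 0; Σd² = 26
ρ = 1 − 6Σd² / [n(n²−1)] = 1 − 6×26 / (5×24) = 1 − 156/120 ≈ -0.3000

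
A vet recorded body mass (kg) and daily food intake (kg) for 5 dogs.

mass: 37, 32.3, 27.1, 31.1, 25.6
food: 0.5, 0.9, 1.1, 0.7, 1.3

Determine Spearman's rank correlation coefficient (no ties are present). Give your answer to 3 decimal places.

Rank mass: 5, 4, 2, 3, 1
Rank food: 1, 3, 4, 2, 5
d = rank(mass) − rank(food): 4, 1, -2, 1, -4; Σd² = 38
ρ = 1 − 6Σd² / [n(n²−1)] = 1 − 6×38 / (5×24) = 1 − 228/120 ≈ -0.900

-0.900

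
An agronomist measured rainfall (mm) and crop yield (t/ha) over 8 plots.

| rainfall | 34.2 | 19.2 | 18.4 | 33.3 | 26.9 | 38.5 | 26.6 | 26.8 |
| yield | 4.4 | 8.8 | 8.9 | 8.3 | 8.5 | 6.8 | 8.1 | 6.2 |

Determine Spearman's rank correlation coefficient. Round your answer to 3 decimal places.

-0.690

Rank rainfall: 7, 2, 1, 6, 5, 8, 3, 4
Rank yield: 1, 7, 8, 5, 6, 3, 4, 2
d = rank(rainfall) − rank(yield): 6, -5, -7, 1, -1, 5, -1, 2; Σd² = 142
ρ = 1 − 6Σd² / [n(n²−1)] = 1 − 6×142 / (8×63) = 1 − 852/504 ≈ -0.690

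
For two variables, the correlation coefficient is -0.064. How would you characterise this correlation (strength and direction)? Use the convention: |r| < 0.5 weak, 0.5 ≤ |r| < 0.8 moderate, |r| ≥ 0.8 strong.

r = -0.064 < 0 so the relationship is negative.
|r| = 0.064, which falls in the weak range.

weak negative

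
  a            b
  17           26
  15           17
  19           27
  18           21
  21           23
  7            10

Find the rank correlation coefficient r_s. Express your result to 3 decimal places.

0.714

Rank a: 3, 2, 5, 4, 6, 1
Rank b: 5, 2, 6, 3, 4, 1
d = rank(a) − rank(b): -2, 0, -1, 1, 2, 0; Σd² = 10
ρ = 1 − 6Σd² / [n(n²−1)] = 1 − 6×10 / (6×35) = 1 − 60/210 ≈ 0.714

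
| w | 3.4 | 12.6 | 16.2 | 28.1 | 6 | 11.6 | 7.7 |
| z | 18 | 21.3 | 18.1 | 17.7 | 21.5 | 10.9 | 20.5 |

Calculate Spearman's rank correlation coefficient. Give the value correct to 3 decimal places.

-0.286

Rank w: 1, 5, 6, 7, 2, 4, 3
Rank z: 3, 6, 4, 2, 7, 1, 5
d = rank(w) − rank(z): -2, -1, 2, 5, -5, 3, -2; Σd² = 72
ρ = 1 − 6Σd² / [n(n²−1)] = 1 − 6×72 / (7×48) = 1 − 432/336 ≈ -0.286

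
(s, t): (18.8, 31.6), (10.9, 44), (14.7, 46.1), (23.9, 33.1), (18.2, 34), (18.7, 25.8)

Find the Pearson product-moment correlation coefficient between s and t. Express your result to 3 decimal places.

-0.699

n = 6, Σs = 105.2, Σt = 214.6, Σs² = 1940.48, Σt² = 7977.02, Σst = 3643.7
nΣst − ΣsΣt = 21862.2 − 22575.92 = -713.72
nΣs² − (Σs)² = 11642.88 − 11067.04 = 575.84; nΣt² − (Σt)² = 47862.12 − 46053.16 = 1808.96
r = -713.72 / √(575.84 × 1808.96) = -713.72 / 1020.6231 ≈ -0.699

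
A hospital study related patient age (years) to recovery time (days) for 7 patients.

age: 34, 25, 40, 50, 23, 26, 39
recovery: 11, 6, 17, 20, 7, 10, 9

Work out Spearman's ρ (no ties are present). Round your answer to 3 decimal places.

0.857

Rank age: 4, 2, 6, 7, 1, 3, 5
Rank recovery: 5, 1, 6, 7, 2, 4, 3
d = rank(age) − rank(recovery): -1, 1, 0, 0, -1, -1, 2; Σd² = 8
ρ = 1 − 6Σd² / [n(n²−1)] = 1 − 6×8 / (7×48) = 1 − 48/336 ≈ 0.857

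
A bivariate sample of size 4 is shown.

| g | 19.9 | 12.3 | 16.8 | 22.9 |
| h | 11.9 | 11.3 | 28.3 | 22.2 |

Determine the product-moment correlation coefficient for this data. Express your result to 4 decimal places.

0.3103

n = 4, Σg = 71.9, Σh = 73.7, Σg² = 1353.95, Σh² = 1563.03, Σgh = 1359.62
nΣgh − ΣgΣh = 5438.48 − 5299.03 = 139.45
nΣg² − (Σg)² = 5415.8 − 5169.61 = 246.19; nΣh² − (Σh)² = 6252.12 − 5431.69 = 820.43
r = 139.45 / √(246.19 × 820.43) = 139.45 / 449.4237 ≈ 0.3103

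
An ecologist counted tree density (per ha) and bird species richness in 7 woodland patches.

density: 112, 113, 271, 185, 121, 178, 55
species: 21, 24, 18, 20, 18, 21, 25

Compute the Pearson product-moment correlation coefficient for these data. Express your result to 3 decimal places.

n = 7, Σx = 1035, Σy = 147, Σx² = 182329, Σy² = 3131, Σxy = 20933
nΣxy − ΣxΣy = 146531 − 152145 = -5614
nΣx² − (Σx)² = 1276303 − 1071225 = 205078; nΣy² − (Σy)² = 21917 − 21609 = 308
r = -5614 / √(205078 × 308) = -5614 / 7947.5798 ≈ -0.706

-0.706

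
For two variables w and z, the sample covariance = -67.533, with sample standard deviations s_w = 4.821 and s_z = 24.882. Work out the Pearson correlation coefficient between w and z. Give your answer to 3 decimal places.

r = Cov(w,z) / (s_w · s_z) = -67.533 / (4.821 × 24.882)
  = -67.533 / 119.9561 ≈ -0.563

-0.563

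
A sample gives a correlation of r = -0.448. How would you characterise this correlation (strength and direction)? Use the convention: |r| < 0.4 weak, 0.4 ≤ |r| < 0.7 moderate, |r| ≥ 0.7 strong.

moderate negative

r = -0.448 < 0 so the relationship is negative.
|r| = 0.448, which falls in the moderate range.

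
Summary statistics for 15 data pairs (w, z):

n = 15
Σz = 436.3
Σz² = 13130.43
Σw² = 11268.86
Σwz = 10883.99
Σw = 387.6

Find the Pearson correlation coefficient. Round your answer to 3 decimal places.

r = (nΣwz − ΣwΣz) / √[(nΣw² − (Σw)²)(nΣz² − (Σz)²)]
Numerator: 15×10883.99 − 387.6×436.3 = -5850.03
Denominator: √[(169032.9 − 150233.76)(196956.45 − 190357.69)] = √[18799.14 × 6598.76] = 11137.8190
r = -5850.03 / 11137.8190 ≈ -0.525

-0.525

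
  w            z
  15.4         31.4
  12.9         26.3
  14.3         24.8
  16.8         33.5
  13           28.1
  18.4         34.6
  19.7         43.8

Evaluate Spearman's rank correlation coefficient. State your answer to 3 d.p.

0.893

Rank w: 4, 1, 3, 5, 2, 6, 7
Rank z: 4, 2, 1, 5, 3, 6, 7
d = rank(w) − rank(z): 0, -1, 2, 0, -1, 0, 0; Σd² = 6
ρ = 1 − 6Σd² / [n(n²−1)] = 1 − 6×6 / (7×48) = 1 − 36/336 ≈ 0.893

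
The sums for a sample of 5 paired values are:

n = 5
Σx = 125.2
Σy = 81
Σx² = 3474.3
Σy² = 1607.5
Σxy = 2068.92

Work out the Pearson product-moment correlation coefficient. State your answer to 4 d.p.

r = (nΣxy − ΣxΣy) / √[(nΣx² − (Σx)²)(nΣy² − (Σy)²)]
Numerator: 5×2068.92 − 125.2×81 = 203.4
Denominator: √[(17371.5 − 15675.04)(8037.5 − 6561)] = √[1696.46 × 1476.5] = 1582.6633
r = 203.4 / 1582.6633 ≈ 0.1285

0.1285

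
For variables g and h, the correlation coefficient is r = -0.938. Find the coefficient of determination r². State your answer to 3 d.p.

r² = (-0.938)² = 0.880

0.880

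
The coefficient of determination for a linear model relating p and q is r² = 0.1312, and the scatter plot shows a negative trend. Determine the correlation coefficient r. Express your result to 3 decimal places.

|r| = √0.1312 = 0.362
The association is negative, so r = −0.362.

-0.362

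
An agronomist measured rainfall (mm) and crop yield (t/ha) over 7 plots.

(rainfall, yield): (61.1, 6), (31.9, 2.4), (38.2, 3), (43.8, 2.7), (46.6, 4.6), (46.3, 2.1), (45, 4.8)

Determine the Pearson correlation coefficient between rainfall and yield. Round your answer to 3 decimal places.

n = 7, Σx = 312.9, Σy = 25.6, Σx² = 14468.75, Σy² = 106.66, Σxy = 1203.61
nΣxy − ΣxΣy = 8425.27 − 8010.24 = 415.03
nΣx² − (Σx)² = 101281.25 − 97906.41 = 3374.84; nΣy² − (Σy)² = 746.62 − 655.36 = 91.26
r = 415.03 / √(3374.84 × 91.26) = 415.03 / 554.9666 ≈ 0.748

0.748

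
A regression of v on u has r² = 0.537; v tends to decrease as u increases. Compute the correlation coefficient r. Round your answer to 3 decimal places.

-0.733

|r| = √0.537 = 0.733
The association is negative, so r = −0.733.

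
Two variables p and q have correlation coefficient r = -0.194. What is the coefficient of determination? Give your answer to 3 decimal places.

r² = (-0.194)² = 0.038

0.038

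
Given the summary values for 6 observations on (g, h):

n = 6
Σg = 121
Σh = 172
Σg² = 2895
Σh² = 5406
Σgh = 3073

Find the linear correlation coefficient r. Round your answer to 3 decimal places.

-0.851

r = (nΣgh − ΣgΣh) / √[(nΣg² − (Σg)²)(nΣh² − (Σh)²)]
Numerator: 6×3073 − 121×172 = -2374
Denominator: √[(17370 − 14641)(32436 − 29584)] = √[2729 × 2852] = 2789.8222
r = -2374 / 2789.8222 ≈ -0.851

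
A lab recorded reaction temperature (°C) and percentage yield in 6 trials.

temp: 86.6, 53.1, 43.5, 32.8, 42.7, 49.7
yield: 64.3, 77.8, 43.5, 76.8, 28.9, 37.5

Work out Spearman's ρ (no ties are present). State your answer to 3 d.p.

0.257

Rank temp: 6, 5, 3, 1, 2, 4
Rank yield: 4, 6, 3, 5, 1, 2
d = rank(temp) − rank(yield): 2, -1, 0, -4, 1, 2; Σd² = 26
ρ = 1 − 6Σd² / [n(n²−1)] = 1 − 6×26 / (6×35) = 1 − 156/210 ≈ 0.257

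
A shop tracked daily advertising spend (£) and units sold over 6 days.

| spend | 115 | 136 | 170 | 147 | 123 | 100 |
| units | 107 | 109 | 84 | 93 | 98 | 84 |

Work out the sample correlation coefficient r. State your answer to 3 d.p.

n = 6, Σx = 791, Σy = 575, Σx² = 107359, Σy² = 55695, Σxy = 75534
nΣxy − ΣxΣy = 453204 − 454825 = -1621
nΣx² − (Σx)² = 644154 − 625681 = 18473; nΣy² − (Σy)² = 334170 − 330625 = 3545
r = -1621 / √(18473 × 3545) = -1621 / 8092.3906 ≈ -0.200

-0.200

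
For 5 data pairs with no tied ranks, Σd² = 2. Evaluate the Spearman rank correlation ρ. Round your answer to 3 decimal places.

0.900

ρ = 1 − 6Σd² / [n(n²−1)] = 1 − 6×2 / (5×24)
  = 1 − 12/120 = 1 − 0.1000 ≈ 0.900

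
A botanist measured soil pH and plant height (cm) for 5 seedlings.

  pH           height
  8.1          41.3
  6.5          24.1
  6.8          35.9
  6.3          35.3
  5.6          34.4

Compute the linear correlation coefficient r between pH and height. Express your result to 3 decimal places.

0.499

n = 5, Σx = 33.3, Σy = 171, Σx² = 225.15, Σy² = 6004.76, Σxy = 1150.33
nΣxy − ΣxΣy = 5751.65 − 5694.3 = 57.35
nΣx² − (Σx)² = 1125.75 − 1108.89 = 16.86; nΣy² − (Σy)² = 30023.8 − 29241 = 782.8
r = 57.35 / √(16.86 × 782.8) = 57.35 / 114.8826 ≈ 0.499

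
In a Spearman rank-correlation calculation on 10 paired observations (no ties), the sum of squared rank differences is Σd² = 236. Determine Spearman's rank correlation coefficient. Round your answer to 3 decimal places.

ρ = 1 − 6Σd² / [n(n²−1)] = 1 − 6×236 / (10×99)
  = 1 − 1416/990 = 1 − 1.4303 ≈ -0.430

-0.430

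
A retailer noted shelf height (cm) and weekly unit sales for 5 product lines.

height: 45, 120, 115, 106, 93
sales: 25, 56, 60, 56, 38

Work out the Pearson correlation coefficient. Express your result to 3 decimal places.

0.942

n = 5, Σx = 479, Σy = 235, Σx² = 49535, Σy² = 11941, Σxy = 24215
nΣxy − ΣxΣy = 121075 − 112565 = 8510
nΣx² − (Σx)² = 247675 − 229441 = 18234; nΣy² − (Σy)² = 59705 − 55225 = 4480
r = 8510 / √(18234 × 4480) = 8510 / 9038.1591 ≈ 0.942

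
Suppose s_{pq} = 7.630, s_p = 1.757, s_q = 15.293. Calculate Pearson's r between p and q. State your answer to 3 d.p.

r = Cov(p,q) / (s_p · s_q) = 7.630 / (1.757 × 15.293)
  = 7.630 / 26.8698 ≈ 0.284

0.284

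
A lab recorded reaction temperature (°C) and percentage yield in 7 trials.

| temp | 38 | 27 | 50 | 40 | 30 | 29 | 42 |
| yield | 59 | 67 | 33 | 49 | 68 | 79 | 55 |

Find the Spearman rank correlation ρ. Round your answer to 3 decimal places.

Rank temp: 4, 1, 7, 5, 3, 2, 6
Rank yield: 4, 5, 1, 2, 6, 7, 3
d = rank(temp) − rank(yield): 0, -4, 6, 3, -3, -5, 3; Σd² = 104
ρ = 1 − 6Σd² / [n(n²−1)] = 1 − 6×104 / (7×48) = 1 − 624/336 ≈ -0.857

-0.857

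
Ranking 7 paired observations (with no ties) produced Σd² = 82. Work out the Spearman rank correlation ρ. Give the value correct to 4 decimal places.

ρ = 1 − 6Σd² / [n(n²−1)] = 1 − 6×82 / (7×48)
  = 1 − 492/336 = 1 − 1.46429 ≈ -0.4643

-0.4643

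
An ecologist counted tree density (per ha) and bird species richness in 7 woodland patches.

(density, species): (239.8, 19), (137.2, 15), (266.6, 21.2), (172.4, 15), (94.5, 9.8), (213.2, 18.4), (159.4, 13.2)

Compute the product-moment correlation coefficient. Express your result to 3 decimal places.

n = 7, Σx = 1283.1, Σy = 111.6, Σx² = 256918.05, Σy² = 1869.28, Σxy = 21805.18
nΣxy − ΣxΣy = 152636.26 − 143193.96 = 9442.3
nΣx² − (Σx)² = 1798426.35 − 1646345.61 = 152080.74; nΣy² − (Σy)² = 13084.96 − 12454.56 = 630.4
r = 9442.3 / √(152080.74 × 630.4) = 9442.3 / 9791.4094 ≈ 0.964

0.964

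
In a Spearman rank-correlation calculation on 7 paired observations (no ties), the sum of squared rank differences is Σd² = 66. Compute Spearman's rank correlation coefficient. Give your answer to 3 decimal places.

-0.179

ρ = 1 − 6Σd² / [n(n²−1)] = 1 − 6×66 / (7×48)
  = 1 − 396/336 = 1 − 1.1786 ≈ -0.179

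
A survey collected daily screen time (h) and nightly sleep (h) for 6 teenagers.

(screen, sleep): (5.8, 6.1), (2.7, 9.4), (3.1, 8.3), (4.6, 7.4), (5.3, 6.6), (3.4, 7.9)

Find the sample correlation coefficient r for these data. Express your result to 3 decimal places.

n = 6, Σx = 24.9, Σy = 45.7, Σx² = 111.35, Σy² = 355.19, Σxy = 182.37
nΣxy − ΣxΣy = 1094.22 − 1137.93 = -43.71
nΣx² − (Σx)² = 668.1 − 620.01 = 48.09; nΣy² − (Σy)² = 2131.14 − 2088.49 = 42.65
r = -43.71 / √(48.09 × 42.65) = -43.71 / 45.2884 ≈ -0.965

-0.965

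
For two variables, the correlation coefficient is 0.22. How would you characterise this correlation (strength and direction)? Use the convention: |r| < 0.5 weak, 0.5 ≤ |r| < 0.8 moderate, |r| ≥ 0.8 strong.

r = 0.22 > 0 so the relationship is positive.
|r| = 0.22, which falls in the weak range.

weak positive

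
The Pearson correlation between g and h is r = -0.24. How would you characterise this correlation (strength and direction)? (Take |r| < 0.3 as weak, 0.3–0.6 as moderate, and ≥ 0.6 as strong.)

weak negative

r = -0.24 < 0 so the relationship is negative.
|r| = 0.24, which falls in the weak range.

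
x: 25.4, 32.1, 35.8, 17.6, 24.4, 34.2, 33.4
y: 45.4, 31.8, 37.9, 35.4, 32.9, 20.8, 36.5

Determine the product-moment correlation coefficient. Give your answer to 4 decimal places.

-0.3018

n = 7, Σx = 202.9, Σy = 240.7, Σx² = 6147.53, Σy² = 8609.27, Σxy = 6887.02
nΣxy − ΣxΣy = 48209.14 − 48838.03 = -628.89
nΣx² − (Σx)² = 43032.71 − 41168.41 = 1864.3; nΣy² − (Σy)² = 60264.89 − 57936.49 = 2328.4
r = -628.89 / √(1864.3 × 2328.4) = -628.89 / 2083.4673 ≈ -0.3018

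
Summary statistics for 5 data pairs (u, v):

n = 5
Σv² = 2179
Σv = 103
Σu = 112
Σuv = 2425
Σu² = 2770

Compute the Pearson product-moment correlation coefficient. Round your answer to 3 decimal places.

r = (nΣuv − ΣuΣv) / √[(nΣu² − (Σu)²)(nΣv² − (Σv)²)]
Numerator: 5×2425 − 112×103 = 589
Denominator: √[(13850 − 12544)(10895 − 10609)] = √[1306 × 286] = 611.1596
r = 589 / 611.1596 ≈ 0.964

0.964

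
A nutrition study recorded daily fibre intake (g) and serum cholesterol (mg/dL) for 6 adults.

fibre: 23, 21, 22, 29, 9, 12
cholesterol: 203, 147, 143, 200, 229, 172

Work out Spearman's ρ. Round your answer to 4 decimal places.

-0.1429

Rank fibre: 5, 3, 4, 6, 1, 2
Rank cholesterol: 5, 2, 1, 4, 6, 3
d = rank(fibre) − rank(cholesterol): 0, 1, 3, 2, -5, -1; Σd² = 40
ρ = 1 − 6Σd² / [n(n²−1)] = 1 − 6×40 / (6×35) = 1 − 240/210 ≈ -0.1429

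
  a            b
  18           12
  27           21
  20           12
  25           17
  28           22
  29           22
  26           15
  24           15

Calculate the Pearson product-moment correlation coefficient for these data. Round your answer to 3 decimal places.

0.908

n = 8, Σa = 197, Σb = 136, Σa² = 4955, Σb² = 2436, Σab = 3452
nΣab − ΣaΣb = 27616 − 26792 = 824
nΣa² − (Σa)² = 39640 − 38809 = 831; nΣb² − (Σb)² = 19488 − 18496 = 992
r = 824 / √(831 × 992) = 824 / 907.9383 ≈ 0.908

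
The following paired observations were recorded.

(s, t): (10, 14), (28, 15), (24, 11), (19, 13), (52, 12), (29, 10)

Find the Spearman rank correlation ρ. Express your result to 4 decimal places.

Rank s: 1, 4, 3, 2, 6, 5
Rank t: 5, 6, 2, 4, 3, 1
d = rank(s) − rank(t): -4, -2, 1, -2, 3, 4; Σd² = 50
ρ = 1 − 6Σd² / [n(n²−1)] = 1 − 6×50 / (6×35) = 1 − 300/210 ≈ -0.4286

-0.4286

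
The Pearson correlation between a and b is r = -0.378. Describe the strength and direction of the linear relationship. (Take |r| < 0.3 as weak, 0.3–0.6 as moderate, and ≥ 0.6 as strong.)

moderate negative

r = -0.378 < 0 so the relationship is negative.
|r| = 0.378, which falls in the moderate range.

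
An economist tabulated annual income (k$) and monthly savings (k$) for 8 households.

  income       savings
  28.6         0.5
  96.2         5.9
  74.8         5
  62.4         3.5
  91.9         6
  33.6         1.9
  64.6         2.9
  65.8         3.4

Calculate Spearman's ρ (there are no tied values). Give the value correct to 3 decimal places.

Rank income: 1, 8, 6, 3, 7, 2, 4, 5
Rank savings: 1, 7, 6, 5, 8, 2, 3, 4
d = rank(income) − rank(savings): 0, 1, 0, -2, -1, 0, 1, 1; Σd² = 8
ρ = 1 − 6Σd² / [n(n²−1)] = 1 − 6×8 / (8×63) = 1 − 48/504 ≈ 0.905

0.905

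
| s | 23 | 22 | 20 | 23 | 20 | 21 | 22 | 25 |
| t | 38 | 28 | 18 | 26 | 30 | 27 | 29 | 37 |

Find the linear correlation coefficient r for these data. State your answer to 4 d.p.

n = 8, Σs = 176, Σt = 233, Σs² = 3892, Σt² = 7067, Σst = 5178
nΣst − ΣsΣt = 41424 − 41008 = 416
nΣs² − (Σs)² = 31136 − 30976 = 160; nΣt² − (Σt)² = 56536 − 54289 = 2247
r = 416 / √(160 × 2247) = 416 / 599.5999 ≈ 0.6938

0.6938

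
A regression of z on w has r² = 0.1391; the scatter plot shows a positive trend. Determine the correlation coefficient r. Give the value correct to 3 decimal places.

0.373

|r| = √0.1391 = 0.373
The association is positive, so r = 0.373.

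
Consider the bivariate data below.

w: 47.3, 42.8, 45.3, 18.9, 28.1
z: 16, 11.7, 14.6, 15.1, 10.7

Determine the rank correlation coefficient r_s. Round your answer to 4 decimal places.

0.4000

Rank w: 5, 3, 4, 1, 2
Rank z: 5, 2, 3, 4, 1
d = rank(w) − rank(z): 0, 1, 1, -3, 1; Σd² = 12
ρ = 1 − 6Σd² / [n(n²−1)] = 1 − 6×12 / (5×24) = 1 − 72/120 ≈ 0.4000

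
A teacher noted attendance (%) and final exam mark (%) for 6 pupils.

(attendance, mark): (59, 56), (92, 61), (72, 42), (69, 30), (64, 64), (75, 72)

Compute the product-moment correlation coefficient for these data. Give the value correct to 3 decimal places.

n = 6, Σx = 431, Σy = 325, Σx² = 31611, Σy² = 18801, Σxy = 23506
nΣxy − ΣxΣy = 141036 − 140075 = 961
nΣx² − (Σx)² = 189666 − 185761 = 3905; nΣy² − (Σy)² = 112806 − 105625 = 7181
r = 961 / √(3905 × 7181) = 961 / 5295.4513 ≈ 0.181

0.181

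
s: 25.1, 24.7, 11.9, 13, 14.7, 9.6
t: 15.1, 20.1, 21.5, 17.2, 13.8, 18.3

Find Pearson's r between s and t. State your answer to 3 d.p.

n = 6, Σs = 99, Σt = 106, Σs² = 1858.96, Σt² = 1915.44, Σst = 1733.47
nΣst − ΣsΣt = 10400.82 − 10494 = -93.18
nΣs² − (Σs)² = 11153.76 − 9801 = 1352.76; nΣt² − (Σt)² = 11492.64 − 11236 = 256.64
r = -93.18 / √(1352.76 × 256.64) = -93.18 / 589.2133 ≈ -0.158

-0.158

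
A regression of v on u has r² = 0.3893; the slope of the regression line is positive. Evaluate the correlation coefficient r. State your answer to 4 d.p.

|r| = √0.3893 = 0.6239
The association is positive, so r = 0.6239.

0.6239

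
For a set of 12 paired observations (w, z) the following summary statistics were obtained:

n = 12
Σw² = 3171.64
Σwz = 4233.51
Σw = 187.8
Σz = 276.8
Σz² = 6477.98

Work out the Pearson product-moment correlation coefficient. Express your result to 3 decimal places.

r = (nΣwz − ΣwΣz) / √[(nΣw² − (Σw)²)(nΣz² − (Σz)²)]
Numerator: 12×4233.51 − 187.8×276.8 = -1180.92
Denominator: √[(38059.68 − 35268.84)(77735.76 − 76618.24)] = √[2790.84 × 1117.52] = 1766.0180
r = -1180.92 / 1766.0180 ≈ -0.669

-0.669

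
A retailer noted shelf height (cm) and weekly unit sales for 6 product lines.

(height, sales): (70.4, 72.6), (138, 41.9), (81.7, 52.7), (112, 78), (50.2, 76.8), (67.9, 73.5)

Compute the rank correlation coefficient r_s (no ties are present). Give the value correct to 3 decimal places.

-0.429

Rank height: 3, 6, 4, 5, 1, 2
Rank sales: 3, 1, 2, 6, 5, 4
d = rank(height) − rank(sales): 0, 5, 2, -1, -4, -2; Σd² = 50
ρ = 1 − 6Σd² / [n(n²−1)] = 1 − 6×50 / (6×35) = 1 − 300/210 ≈ -0.429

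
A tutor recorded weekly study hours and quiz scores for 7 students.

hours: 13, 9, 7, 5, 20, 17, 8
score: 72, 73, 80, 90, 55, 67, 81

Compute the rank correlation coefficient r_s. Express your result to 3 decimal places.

Rank hours: 5, 4, 2, 1, 7, 6, 3
Rank score: 3, 4, 5, 7, 1, 2, 6
d = rank(hours) − rank(score): 2, 0, -3, -6, 6, 4, -3; Σd² = 110
ρ = 1 − 6Σd² / [n(n²−1)] = 1 − 6×110 / (7×48) = 1 − 660/336 ≈ -0.964

-0.964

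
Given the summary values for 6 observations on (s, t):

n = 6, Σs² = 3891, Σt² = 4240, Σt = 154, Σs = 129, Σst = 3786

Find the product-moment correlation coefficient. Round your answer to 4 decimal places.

r = (nΣst − ΣsΣt) / √[(nΣs² − (Σs)²)(nΣt² − (Σt)²)]
Numerator: 6×3786 − 129×154 = 2850
Denominator: √[(23346 − 16641)(25440 − 23716)] = √[6705 × 1724] = 3399.9147
r = 2850 / 3399.9147 ≈ 0.8383

0.8383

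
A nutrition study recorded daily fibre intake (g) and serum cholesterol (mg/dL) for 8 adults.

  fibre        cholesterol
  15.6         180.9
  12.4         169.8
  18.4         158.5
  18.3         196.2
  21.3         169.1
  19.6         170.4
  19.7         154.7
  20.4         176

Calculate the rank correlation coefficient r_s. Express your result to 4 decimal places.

-0.3571

Rank fibre: 2, 1, 4, 3, 8, 5, 6, 7
Rank cholesterol: 7, 4, 2, 8, 3, 5, 1, 6
d = rank(fibre) − rank(cholesterol): -5, -3, 2, -5, 5, 0, 5, 1; Σd² = 114
ρ = 1 − 6Σd² / [n(n²−1)] = 1 − 6×114 / (8×63) = 1 − 684/504 ≈ -0.3571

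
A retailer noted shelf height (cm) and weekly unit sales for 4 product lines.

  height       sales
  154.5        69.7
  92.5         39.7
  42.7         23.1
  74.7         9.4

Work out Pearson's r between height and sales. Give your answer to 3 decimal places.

0.874

n = 4, Σx = 364.4, Σy = 141.9, Σx² = 39829.88, Σy² = 7056.15, Σxy = 16129.45
nΣxy − ΣxΣy = 64517.8 − 51708.36 = 12809.44
nΣx² − (Σx)² = 159319.52 − 132787.36 = 26532.16; nΣy² − (Σy)² = 28224.6 − 20135.61 = 8088.99
r = 12809.44 / √(26532.16 × 8088.99) = 12809.44 / 14649.8593 ≈ 0.874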